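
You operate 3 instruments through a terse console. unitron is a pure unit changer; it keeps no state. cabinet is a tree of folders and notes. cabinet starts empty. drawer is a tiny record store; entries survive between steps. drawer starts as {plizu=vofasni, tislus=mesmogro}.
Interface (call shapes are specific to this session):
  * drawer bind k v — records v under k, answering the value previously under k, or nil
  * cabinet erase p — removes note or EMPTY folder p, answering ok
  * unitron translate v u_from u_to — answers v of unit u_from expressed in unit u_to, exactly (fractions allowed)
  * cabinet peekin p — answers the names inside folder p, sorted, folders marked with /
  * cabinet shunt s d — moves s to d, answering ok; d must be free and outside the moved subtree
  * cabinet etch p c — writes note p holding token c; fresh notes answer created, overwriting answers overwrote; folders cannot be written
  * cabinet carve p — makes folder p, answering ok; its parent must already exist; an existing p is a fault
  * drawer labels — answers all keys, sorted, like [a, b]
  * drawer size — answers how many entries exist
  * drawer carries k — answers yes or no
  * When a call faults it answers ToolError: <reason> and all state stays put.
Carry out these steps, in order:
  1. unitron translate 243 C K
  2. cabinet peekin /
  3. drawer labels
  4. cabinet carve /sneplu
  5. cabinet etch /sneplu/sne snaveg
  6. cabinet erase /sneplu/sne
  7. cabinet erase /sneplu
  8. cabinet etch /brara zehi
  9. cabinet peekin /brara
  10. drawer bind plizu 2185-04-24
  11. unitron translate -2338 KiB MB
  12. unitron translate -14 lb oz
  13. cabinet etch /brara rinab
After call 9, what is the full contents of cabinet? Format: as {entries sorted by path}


Answer: {brara=zehi}

Derivation:
# unitron translate(v=243, u_from=C, u_to=K) : 10323/20
# cabinet peekin(p=/) : []
# drawer labels() : [plizu, tislus]
# cabinet carve(p=/sneplu) : ok
# cabinet etch(p=/sneplu/sne, c=snaveg) : created
# cabinet erase(p=/sneplu/sne) : ok
# cabinet erase(p=/sneplu) : ok
# cabinet etch(p=/brara, c=zehi) : created
# cabinet peekin(p=/brara) : ToolError: not a directory
# drawer bind(k=plizu, v=2185-04-24) : vofasni
# unitron translate(v=-2338, u_from=KiB, u_to=MB) : -37408/15625
# unitron translate(v=-14, u_from=lb, u_to=oz) : -224
# cabinet etch(p=/brara, c=rinab) : overwrote


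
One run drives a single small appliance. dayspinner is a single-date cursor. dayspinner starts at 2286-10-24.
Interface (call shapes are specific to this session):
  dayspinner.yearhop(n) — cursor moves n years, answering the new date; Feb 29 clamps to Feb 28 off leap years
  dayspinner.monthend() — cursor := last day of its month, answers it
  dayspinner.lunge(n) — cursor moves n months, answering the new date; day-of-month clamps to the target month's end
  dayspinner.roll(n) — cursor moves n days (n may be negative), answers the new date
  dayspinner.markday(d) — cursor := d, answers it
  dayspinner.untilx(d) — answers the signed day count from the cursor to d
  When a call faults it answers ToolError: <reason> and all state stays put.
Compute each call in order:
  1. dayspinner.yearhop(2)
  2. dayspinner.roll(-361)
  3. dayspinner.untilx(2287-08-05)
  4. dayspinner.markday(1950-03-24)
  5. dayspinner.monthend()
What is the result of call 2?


Answer: 2287-10-29

Derivation:
Invoking dayspinner.yearhop with n=2, yielding 2288-10-24.
Now I run dayspinner.roll with n=-361, which returns 2287-10-29.
I try dayspinner.untilx with d=2287-08-05, and see -85.
I call dayspinner.markday with d=1950-03-24, and observe 1950-03-24.
Next I call dayspinner.monthend, which returns 1950-03-31.


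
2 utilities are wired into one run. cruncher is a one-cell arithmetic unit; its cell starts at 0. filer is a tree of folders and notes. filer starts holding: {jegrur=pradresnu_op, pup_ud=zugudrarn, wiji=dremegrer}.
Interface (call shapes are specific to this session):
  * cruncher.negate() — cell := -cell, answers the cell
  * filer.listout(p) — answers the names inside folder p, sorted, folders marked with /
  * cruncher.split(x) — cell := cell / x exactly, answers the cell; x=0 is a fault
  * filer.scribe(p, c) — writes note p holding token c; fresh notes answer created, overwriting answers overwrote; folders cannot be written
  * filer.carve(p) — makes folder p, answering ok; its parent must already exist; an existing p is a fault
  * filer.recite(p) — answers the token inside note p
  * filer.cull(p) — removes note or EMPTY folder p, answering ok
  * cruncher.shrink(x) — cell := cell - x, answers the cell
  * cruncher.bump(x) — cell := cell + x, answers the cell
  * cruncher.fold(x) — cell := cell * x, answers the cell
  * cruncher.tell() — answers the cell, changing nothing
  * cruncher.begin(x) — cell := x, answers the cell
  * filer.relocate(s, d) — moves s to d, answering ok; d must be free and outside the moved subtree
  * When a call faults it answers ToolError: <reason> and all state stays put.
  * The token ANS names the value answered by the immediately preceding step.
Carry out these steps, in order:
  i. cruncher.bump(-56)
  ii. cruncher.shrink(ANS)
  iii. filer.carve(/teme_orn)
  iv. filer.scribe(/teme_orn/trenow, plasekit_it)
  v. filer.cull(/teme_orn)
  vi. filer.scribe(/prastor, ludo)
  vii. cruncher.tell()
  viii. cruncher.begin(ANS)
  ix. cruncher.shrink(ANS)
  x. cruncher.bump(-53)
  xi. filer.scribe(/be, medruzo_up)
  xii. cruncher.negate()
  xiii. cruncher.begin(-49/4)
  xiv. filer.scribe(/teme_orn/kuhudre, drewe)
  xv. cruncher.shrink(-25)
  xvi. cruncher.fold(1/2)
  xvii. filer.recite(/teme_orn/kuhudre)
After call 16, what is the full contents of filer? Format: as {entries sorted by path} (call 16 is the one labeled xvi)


Answer: {be=medruzo_up, jegrur=pradresnu_op, prastor=ludo, pup_ud=zugudrarn, teme_orn/, teme_orn/kuhudre=drewe, teme_orn/trenow=plasekit_it, wiji=dremegrer}

Derivation:
-> cruncher.bump(x→-56)
<- -56
-> cruncher.shrink(x→ANS)
<- 0
-> filer.carve(p→/teme_orn)
<- ok
-> filer.scribe(p→/teme_orn/trenow, c→plasekit_it)
<- created
-> filer.cull(p→/teme_orn)
<- ToolError: not empty
-> filer.scribe(p→/prastor, c→ludo)
<- created
-> cruncher.tell()
<- 0
-> cruncher.begin(x→ANS)
<- 0
-> cruncher.shrink(x→ANS)
<- 0
-> cruncher.bump(x→-53)
<- -53
-> filer.scribe(p→/be, c→medruzo_up)
<- created
-> cruncher.negate()
<- 53
-> cruncher.begin(x→-49/4)
<- -49/4
-> filer.scribe(p→/teme_orn/kuhudre, c→drewe)
<- created
-> cruncher.shrink(x→-25)
<- 51/4
-> cruncher.fold(x→1/2)
<- 51/8
-> filer.recite(p→/teme_orn/kuhudre)
<- drewe


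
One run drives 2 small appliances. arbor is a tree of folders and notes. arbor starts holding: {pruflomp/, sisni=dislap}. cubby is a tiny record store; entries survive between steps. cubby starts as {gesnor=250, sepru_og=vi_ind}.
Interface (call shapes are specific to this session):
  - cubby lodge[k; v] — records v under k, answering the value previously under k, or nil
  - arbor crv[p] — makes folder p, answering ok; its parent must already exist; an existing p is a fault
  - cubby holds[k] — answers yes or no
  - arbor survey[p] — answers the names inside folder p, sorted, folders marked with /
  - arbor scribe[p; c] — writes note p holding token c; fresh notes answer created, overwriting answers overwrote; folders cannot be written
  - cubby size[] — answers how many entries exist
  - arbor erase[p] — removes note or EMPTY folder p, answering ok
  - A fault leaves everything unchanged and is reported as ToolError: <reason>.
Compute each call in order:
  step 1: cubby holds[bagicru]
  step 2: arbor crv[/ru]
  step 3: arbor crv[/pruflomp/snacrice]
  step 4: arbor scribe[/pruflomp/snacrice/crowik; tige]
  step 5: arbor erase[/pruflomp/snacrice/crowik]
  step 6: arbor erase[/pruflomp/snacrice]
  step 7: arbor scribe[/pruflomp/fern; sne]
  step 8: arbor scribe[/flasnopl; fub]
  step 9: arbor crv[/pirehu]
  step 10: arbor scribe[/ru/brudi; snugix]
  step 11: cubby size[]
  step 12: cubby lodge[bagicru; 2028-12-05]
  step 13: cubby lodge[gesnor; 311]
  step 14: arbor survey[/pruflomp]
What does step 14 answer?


$ cubby holds k: bagicru
  no
$ arbor crv p: /ru
  ok
$ arbor crv p: /pruflomp/snacrice
  ok
$ arbor scribe p: /pruflomp/snacrice/crowik c: tige
  created
$ arbor erase p: /pruflomp/snacrice/crowik
  ok
$ arbor erase p: /pruflomp/snacrice
  ok
$ arbor scribe p: /pruflomp/fern c: sne
  created
$ arbor scribe p: /flasnopl c: fub
  created
$ arbor crv p: /pirehu
  ok
$ arbor scribe p: /ru/brudi c: snugix
  created
$ cubby size
  2
$ cubby lodge k: bagicru v: 2028-12-05
  nil
$ cubby lodge k: gesnor v: 311
  250
$ arbor survey p: /pruflomp
  [fern]

Answer: [fern]


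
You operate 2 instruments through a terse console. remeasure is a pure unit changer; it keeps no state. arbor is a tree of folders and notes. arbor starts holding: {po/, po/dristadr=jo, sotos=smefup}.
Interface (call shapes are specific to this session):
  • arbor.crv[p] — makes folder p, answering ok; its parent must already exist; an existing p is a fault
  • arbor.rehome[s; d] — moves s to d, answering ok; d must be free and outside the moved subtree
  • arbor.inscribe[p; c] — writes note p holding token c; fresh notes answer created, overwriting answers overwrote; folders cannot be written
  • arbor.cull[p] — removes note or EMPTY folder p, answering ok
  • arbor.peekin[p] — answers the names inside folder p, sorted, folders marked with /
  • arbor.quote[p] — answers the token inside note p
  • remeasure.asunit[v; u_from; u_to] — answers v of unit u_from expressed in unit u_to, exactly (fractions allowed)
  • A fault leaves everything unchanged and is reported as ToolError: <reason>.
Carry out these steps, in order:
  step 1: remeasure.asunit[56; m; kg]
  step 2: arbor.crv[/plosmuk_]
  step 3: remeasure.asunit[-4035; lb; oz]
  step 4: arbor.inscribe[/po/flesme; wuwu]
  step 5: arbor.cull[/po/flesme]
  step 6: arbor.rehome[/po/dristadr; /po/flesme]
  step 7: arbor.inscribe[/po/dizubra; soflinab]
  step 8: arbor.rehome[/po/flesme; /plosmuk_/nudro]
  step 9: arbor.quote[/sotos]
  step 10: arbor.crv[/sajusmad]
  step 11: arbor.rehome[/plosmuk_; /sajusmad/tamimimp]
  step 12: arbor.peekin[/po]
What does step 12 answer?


Answer: [dizubra]

Derivation:
;; 1. asunit(v=56, u_from=m, u_to=kg) ~> ToolError: incompatible units
;; 2. crv(p=/plosmuk_) ~> ok
;; 3. asunit(v=-4035, u_from=lb, u_to=oz) ~> -64560
;; 4. inscribe(p=/po/flesme, c=wuwu) ~> created
;; 5. cull(p=/po/flesme) ~> ok
;; 6. rehome(s=/po/dristadr, d=/po/flesme) ~> ok
;; 7. inscribe(p=/po/dizubra, c=soflinab) ~> created
;; 8. rehome(s=/po/flesme, d=/plosmuk_/nudro) ~> ok
;; 9. quote(p=/sotos) ~> smefup
;; 10. crv(p=/sajusmad) ~> ok
;; 11. rehome(s=/plosmuk_, d=/sajusmad/tamimimp) ~> ok
;; 12. peekin(p=/po) ~> [dizubra]


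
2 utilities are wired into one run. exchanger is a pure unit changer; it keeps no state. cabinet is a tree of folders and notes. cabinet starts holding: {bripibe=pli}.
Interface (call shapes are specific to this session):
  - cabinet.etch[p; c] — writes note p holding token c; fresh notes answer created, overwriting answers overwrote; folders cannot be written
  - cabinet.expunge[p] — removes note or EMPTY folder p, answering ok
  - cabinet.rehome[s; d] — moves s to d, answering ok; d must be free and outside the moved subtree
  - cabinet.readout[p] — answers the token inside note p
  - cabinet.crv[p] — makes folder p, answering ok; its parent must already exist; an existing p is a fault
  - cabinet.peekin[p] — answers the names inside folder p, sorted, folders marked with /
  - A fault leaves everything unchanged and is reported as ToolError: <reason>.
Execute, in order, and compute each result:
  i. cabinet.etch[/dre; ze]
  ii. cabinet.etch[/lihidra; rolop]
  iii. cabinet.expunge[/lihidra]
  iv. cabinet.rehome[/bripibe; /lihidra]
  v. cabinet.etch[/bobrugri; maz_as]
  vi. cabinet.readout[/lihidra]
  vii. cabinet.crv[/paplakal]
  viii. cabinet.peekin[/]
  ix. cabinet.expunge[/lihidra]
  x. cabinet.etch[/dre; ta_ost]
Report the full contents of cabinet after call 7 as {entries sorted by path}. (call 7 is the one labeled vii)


// 1. cabinet.etch(p='/dre', c='ze') -> created
// 2. cabinet.etch(p='/lihidra', c='rolop') -> created
// 3. cabinet.expunge(p='/lihidra') -> ok
// 4. cabinet.rehome(s='/bripibe', d='/lihidra') -> ok
// 5. cabinet.etch(p='/bobrugri', c='maz_as') -> created
// 6. cabinet.readout(p='/lihidra') -> pli
// 7. cabinet.crv(p='/paplakal') -> ok
// 8. cabinet.peekin(p='/') -> [bobrugri, dre, lihidra, paplakal/]
// 9. cabinet.expunge(p='/lihidra') -> ok
// 10. cabinet.etch(p='/dre', c='ta_ost') -> overwrote

Answer: {bobrugri=maz_as, dre=ze, lihidra=pli, paplakal/}


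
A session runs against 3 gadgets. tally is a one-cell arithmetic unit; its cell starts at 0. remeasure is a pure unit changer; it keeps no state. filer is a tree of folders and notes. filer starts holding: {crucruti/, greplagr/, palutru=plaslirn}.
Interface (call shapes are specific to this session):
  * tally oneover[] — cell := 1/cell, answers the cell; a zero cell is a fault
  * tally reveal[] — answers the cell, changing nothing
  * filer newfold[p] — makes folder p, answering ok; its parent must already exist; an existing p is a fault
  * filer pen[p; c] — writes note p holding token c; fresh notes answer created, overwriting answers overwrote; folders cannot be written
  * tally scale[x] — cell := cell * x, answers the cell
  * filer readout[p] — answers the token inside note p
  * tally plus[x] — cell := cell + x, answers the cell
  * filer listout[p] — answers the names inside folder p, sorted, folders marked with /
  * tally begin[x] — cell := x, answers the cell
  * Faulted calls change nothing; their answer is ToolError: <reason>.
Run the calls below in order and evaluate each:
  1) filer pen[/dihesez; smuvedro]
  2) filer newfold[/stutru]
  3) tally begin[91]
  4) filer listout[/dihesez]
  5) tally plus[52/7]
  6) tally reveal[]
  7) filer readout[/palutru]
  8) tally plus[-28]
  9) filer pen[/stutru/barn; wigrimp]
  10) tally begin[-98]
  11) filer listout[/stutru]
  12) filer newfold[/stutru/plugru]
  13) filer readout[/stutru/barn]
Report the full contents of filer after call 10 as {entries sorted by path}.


→ filer pen(/dihesez, smuvedro)
← created
→ filer newfold(/stutru)
← ok
→ tally begin(91)
← 91
→ filer listout(/dihesez)
← ToolError: not a directory
→ tally plus(52/7)
← 689/7
→ tally reveal()
← 689/7
→ filer readout(/palutru)
← plaslirn
→ tally plus(-28)
← 493/7
→ filer pen(/stutru/barn, wigrimp)
← created
→ tally begin(-98)
← -98
→ filer listout(/stutru)
← [barn]
→ filer newfold(/stutru/plugru)
← ok
→ filer readout(/stutru/barn)
← wigrimp

Answer: {crucruti/, dihesez=smuvedro, greplagr/, palutru=plaslirn, stutru/, stutru/barn=wigrimp}


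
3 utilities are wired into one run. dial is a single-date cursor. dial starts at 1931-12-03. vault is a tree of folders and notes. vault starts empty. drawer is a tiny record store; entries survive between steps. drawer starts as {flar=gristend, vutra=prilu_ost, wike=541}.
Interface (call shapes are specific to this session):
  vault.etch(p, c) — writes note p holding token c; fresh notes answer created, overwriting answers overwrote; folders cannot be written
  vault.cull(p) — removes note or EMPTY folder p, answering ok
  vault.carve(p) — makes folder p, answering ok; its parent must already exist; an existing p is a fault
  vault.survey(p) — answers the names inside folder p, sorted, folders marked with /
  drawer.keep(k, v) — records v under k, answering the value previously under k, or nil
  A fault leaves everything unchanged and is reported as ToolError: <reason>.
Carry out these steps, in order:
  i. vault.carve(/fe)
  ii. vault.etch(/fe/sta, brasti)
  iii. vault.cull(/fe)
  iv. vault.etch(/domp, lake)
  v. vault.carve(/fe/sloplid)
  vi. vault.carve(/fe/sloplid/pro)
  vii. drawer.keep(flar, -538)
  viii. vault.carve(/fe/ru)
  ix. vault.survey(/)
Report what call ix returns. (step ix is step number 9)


Answer: [domp, fe/]

Derivation:
> carve p='/fe'
  ok
> etch p='/fe/sta' c='brasti'
  created
> cull p='/fe'
  ToolError: not empty
> etch p='/domp' c='lake'
  created
> carve p='/fe/sloplid'
  ok
> carve p='/fe/sloplid/pro'
  ok
> keep k='flar' v='-538'
  gristend
> carve p='/fe/ru'
  ok
> survey p='/'
  [domp, fe/]


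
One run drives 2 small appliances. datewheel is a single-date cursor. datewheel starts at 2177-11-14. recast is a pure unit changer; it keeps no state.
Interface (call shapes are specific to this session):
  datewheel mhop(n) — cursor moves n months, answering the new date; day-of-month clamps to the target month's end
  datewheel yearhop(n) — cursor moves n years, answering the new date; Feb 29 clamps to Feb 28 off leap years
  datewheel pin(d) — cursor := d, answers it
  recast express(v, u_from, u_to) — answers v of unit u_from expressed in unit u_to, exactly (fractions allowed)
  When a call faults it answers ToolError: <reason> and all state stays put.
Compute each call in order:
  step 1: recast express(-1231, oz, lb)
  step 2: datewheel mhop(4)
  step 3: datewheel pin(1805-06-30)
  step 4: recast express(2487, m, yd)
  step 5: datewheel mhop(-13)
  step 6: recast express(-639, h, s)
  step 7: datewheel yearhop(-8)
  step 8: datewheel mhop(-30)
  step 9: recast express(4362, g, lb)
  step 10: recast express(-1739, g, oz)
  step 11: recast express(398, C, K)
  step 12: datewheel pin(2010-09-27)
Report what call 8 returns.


Calling recast express(v: -1231, u_from: oz, u_to: lb), and observe -1231/16.
Next I call datewheel mhop(n: 4), yielding 2178-03-14.
I use datewheel pin(d: 1805-06-30), — result: 1805-06-30.
Next I call recast express(v: 2487, u_from: m, u_to: yd), yielding 1036250/381.
Next I call datewheel mhop(n: -13), and see 1804-05-30.
I invoke recast express(v: -639, u_from: h, u_to: s), yielding -2300400.
I use datewheel yearhop(n: -8), and see 1796-05-30.
Invoking datewheel mhop(n: -30), giving 1793-11-30.
Using recast express(v: 4362, u_from: g, u_to: lb), — result: 436200000/45359237.
I try recast express(v: -1739, u_from: g, u_to: oz), → -2782400000/45359237.
I invoke recast express(v: 398, u_from: C, u_to: K), — result: 13423/20.
Next I call datewheel pin(d: 2010-09-27), which returns 2010-09-27.

Answer: 1793-11-30


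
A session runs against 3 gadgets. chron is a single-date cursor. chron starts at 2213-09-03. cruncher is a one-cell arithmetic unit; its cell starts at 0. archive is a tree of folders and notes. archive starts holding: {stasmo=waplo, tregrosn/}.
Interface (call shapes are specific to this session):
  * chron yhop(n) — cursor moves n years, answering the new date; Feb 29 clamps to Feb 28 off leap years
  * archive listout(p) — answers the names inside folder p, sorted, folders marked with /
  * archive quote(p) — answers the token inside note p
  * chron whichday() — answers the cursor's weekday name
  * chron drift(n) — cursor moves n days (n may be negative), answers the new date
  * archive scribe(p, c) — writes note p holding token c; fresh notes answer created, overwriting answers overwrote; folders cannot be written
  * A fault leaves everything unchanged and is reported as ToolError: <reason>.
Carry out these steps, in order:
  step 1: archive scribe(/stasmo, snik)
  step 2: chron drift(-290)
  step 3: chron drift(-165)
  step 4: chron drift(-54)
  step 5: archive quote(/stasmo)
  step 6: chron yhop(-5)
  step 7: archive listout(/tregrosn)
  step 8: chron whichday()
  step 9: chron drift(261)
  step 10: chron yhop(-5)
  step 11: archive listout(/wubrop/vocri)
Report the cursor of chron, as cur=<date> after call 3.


;; archive scribe(p='/stasmo', c='snik') : overwrote
;; chron drift(n='-290') : 2212-11-17
;; chron drift(n='-165') : 2212-06-05
;; chron drift(n='-54') : 2212-04-12
;; archive quote(p='/stasmo') : snik
;; chron yhop(n='-5') : 2207-04-12
;; archive listout(p='/tregrosn') : []
;; chron whichday() : Sunday
;; chron drift(n='261') : 2207-12-29
;; chron yhop(n='-5') : 2202-12-29
;; archive listout(p='/wubrop/vocri') : ToolError: not found

Answer: cur=2212-06-05


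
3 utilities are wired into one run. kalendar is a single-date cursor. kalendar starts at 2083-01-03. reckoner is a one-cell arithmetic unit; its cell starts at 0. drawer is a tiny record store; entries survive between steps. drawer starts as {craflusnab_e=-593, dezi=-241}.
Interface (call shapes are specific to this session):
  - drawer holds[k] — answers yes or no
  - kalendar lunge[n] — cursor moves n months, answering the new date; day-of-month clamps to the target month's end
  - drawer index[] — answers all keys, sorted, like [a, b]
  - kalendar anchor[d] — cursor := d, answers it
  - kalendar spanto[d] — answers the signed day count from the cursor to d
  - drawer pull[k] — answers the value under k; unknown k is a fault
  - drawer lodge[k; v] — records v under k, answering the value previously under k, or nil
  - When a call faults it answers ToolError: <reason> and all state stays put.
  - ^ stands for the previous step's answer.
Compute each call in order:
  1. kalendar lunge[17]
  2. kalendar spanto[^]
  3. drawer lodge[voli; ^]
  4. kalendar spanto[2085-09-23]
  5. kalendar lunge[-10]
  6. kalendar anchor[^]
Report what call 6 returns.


Calling kalendar lunge using n=17, and observe 2084-06-03.
I call kalendar spanto using d=^, — result: 0.
Then drawer lodge using k=voli, v=^, which returns nil.
Now I run kalendar spanto using d=2085-09-23, which returns 477.
Now I run kalendar lunge using n=-10, — result: 2083-08-03.
I call kalendar anchor using d=^, → 2083-08-03.

Answer: 2083-08-03


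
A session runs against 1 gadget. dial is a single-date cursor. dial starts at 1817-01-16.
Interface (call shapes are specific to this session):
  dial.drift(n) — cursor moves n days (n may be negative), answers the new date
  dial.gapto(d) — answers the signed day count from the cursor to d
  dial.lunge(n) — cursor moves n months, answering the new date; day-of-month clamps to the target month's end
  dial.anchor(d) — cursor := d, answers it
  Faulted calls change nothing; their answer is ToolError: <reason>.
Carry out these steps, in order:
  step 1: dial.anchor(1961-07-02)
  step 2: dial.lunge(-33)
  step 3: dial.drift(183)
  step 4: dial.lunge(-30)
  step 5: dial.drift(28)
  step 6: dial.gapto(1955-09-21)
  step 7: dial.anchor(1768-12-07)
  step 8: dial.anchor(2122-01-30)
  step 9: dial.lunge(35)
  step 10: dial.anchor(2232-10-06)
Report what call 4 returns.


$ dial.anchor d: 1961-07-02
  1961-07-02
$ dial.lunge n: -33
  1958-10-02
$ dial.drift n: 183
  1959-04-03
$ dial.lunge n: -30
  1956-10-03
$ dial.drift n: 28
  1956-10-31
$ dial.gapto d: 1955-09-21
  -406
$ dial.anchor d: 1768-12-07
  1768-12-07
$ dial.anchor d: 2122-01-30
  2122-01-30
$ dial.lunge n: 35
  2124-12-30
$ dial.anchor d: 2232-10-06
  2232-10-06

Answer: 1956-10-03


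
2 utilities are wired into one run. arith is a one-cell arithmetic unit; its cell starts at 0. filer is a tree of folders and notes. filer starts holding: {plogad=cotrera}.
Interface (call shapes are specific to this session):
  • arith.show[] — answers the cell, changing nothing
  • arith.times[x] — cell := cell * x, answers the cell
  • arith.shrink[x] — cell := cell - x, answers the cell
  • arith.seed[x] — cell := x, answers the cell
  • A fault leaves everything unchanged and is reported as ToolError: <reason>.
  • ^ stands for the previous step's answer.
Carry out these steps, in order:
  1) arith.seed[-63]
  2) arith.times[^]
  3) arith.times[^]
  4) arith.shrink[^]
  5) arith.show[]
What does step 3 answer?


Answer: 15752961

Derivation:
>> arith.seed(x='-63')
<< -63
>> arith.times(x='^')
<< 3969
>> arith.times(x='^')
<< 15752961
>> arith.shrink(x='^')
<< 0
>> arith.show()
<< 0


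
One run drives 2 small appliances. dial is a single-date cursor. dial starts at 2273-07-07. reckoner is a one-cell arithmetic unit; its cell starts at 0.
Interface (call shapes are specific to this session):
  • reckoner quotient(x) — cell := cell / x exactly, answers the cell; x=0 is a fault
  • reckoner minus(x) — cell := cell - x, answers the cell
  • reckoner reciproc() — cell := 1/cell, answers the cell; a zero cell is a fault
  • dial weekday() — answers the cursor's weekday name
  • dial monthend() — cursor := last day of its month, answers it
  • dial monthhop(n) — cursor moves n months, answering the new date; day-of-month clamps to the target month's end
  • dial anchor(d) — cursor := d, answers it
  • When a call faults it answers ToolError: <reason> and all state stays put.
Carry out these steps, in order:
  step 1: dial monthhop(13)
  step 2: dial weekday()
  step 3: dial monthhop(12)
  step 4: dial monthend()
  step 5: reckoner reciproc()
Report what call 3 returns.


Answer: 2275-08-07

Derivation:
> dial monthhop n='13'
= 2274-08-07
> dial weekday
= Friday
> dial monthhop n='12'
= 2275-08-07
> dial monthend
= 2275-08-31
> reckoner reciproc
= ToolError: reciprocal of zero


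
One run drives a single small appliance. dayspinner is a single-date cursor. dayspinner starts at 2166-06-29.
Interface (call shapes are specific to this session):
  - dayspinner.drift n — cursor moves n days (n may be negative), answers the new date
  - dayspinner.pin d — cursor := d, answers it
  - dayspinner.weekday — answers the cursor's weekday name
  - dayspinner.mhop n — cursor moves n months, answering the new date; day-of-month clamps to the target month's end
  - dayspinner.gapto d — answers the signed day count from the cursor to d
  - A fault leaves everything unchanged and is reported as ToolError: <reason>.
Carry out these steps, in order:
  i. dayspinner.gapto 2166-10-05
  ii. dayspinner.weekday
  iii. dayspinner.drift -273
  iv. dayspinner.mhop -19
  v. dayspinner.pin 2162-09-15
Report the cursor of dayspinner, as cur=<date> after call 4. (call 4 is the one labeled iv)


I run gapto with d→2166-10-05, and observe 98.
I run weekday, giving Sunday.
I invoke drift with n→-273, which returns 2165-09-29.
Using mhop with n→-19, and observe 2164-02-29.
Invoking pin with d→2162-09-15: 2162-09-15.

Answer: cur=2164-02-29


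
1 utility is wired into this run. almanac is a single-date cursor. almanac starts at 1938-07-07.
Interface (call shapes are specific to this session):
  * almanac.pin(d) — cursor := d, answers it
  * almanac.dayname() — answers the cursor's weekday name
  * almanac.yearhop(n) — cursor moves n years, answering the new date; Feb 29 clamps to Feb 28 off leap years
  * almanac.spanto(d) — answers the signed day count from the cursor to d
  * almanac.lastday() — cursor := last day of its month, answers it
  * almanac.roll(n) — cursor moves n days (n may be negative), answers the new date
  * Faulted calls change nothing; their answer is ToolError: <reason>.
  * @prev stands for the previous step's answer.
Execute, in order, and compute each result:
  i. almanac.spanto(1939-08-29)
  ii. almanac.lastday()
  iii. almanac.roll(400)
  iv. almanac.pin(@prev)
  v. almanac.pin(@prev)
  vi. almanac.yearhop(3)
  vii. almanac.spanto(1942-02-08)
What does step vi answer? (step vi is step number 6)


Answer: 1942-09-04

Derivation:
Calling spanto on d=1939-08-29, and observe 418.
I call lastday: 1938-07-31.
Then roll on n=400, — result: 1939-09-04.
Now I run pin on d=@prev, and observe 1939-09-04.
Next I call pin on d=@prev, and observe 1939-09-04.
Next I call yearhop on n=3, which returns 1942-09-04.
Then spanto on d=1942-02-08, and get -208.


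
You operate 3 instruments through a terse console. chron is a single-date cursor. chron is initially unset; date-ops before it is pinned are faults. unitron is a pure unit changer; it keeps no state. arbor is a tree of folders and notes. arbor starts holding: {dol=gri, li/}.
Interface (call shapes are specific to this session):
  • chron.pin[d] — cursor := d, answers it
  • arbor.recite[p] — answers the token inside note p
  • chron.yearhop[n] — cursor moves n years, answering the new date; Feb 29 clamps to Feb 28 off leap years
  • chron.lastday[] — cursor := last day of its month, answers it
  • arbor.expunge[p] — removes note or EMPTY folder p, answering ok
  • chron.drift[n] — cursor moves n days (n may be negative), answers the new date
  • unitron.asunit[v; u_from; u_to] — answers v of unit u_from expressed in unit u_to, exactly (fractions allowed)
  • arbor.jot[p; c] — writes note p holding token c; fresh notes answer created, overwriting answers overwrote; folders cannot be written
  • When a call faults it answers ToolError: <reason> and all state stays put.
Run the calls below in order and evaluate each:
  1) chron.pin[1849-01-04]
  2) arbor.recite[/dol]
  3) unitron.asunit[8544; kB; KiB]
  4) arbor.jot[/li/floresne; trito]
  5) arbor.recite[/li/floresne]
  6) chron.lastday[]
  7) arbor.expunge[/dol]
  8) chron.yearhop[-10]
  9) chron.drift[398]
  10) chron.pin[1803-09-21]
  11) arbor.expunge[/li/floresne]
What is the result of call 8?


Answer: 1839-01-31

Derivation:
Now I run pin using d=1849-01-04, and see 1849-01-04.
Invoking recite using p=/dol, — result: gri.
Invoking asunit using v=8544, u_from=kB, u_to=KiB: 33375/4.
Using jot using p=/li/floresne, c=trito, which returns created.
I use recite using p=/li/floresne, — result: trito.
I run lastday, — result: 1849-01-31.
Next I call expunge using p=/dol, giving ok.
I use yearhop using n=-10, and get 1839-01-31.
Next I call drift using n=398: 1840-03-04.
Next I call pin using d=1803-09-21, and see 1803-09-21.
I call expunge using p=/li/floresne, and get ok.


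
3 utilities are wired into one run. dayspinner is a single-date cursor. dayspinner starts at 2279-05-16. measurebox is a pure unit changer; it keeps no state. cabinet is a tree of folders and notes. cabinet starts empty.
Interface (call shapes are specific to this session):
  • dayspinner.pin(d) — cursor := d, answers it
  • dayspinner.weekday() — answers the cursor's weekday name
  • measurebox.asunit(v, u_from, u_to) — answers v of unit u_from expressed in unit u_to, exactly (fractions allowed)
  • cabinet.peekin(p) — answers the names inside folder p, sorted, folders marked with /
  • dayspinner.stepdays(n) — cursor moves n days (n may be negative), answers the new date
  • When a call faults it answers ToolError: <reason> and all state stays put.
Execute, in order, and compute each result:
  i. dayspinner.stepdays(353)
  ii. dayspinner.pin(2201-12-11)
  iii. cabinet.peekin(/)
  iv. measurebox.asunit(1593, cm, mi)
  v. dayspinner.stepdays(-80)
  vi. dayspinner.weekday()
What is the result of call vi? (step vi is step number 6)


;; dayspinner.stepdays(n→353) => 2280-05-03
;; dayspinner.pin(d→2201-12-11) => 2201-12-11
;; cabinet.peekin(p→/) => []
;; measurebox.asunit(v→1593, u_from→cm, u_to→mi) => 885/89408
;; dayspinner.stepdays(n→-80) => 2201-09-22
;; dayspinner.weekday() => Tuesday

Answer: Tuesday


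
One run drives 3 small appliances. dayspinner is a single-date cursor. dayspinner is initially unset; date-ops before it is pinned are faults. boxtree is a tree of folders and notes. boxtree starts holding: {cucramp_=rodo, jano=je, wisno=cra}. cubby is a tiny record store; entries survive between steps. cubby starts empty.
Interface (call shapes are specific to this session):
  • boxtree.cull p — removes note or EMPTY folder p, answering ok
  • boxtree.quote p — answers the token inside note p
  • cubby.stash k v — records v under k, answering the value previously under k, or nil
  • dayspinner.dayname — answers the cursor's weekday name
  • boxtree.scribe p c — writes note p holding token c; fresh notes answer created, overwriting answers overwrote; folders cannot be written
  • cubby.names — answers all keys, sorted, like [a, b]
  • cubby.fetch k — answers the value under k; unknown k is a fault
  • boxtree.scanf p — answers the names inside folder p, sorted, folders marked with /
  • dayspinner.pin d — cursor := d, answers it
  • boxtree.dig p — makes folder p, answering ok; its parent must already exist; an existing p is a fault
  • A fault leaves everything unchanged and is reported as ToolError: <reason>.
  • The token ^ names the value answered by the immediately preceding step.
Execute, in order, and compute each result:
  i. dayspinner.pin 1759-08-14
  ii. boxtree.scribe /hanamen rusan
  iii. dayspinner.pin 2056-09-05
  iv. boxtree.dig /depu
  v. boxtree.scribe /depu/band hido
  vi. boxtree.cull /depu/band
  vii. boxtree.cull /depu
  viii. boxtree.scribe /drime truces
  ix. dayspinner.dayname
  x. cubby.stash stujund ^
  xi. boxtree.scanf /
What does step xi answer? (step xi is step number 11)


Answer: [cucramp_, drime, hanamen, jano, wisno]

Derivation:
Invoking dayspinner.pin on d='1759-08-14', and get 1759-08-14.
I use boxtree.scribe on p='/hanamen', c='rusan', — result: created.
Calling dayspinner.pin on d='2056-09-05', — result: 2056-09-05.
Next I call boxtree.dig on p='/depu', and observe ok.
Then boxtree.scribe on p='/depu/band', c='hido', giving created.
I use boxtree.cull on p='/depu/band', and see ok.
I try boxtree.cull on p='/depu', giving ok.
Invoking boxtree.scribe on p='/drime', c='truces', → created.
Invoking dayspinner.dayname, and see Tuesday.
Then cubby.stash on k='stujund', v='^', and get nil.
Next I call boxtree.scanf on p='/', → [cucramp_, drime, hanamen, jano, wisno].


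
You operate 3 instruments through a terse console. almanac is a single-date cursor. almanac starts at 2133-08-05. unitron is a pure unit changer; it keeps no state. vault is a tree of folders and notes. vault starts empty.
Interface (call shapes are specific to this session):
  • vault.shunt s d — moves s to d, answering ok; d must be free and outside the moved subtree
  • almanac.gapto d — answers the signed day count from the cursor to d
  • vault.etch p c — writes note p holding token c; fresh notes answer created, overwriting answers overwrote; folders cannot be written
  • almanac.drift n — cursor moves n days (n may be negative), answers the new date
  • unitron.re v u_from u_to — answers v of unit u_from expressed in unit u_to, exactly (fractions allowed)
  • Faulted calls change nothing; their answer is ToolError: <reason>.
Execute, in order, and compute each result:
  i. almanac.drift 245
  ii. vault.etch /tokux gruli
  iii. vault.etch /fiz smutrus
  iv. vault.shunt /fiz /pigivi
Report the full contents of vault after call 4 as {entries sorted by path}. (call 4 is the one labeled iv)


Answer: {pigivi=smutrus, tokux=gruli}

Derivation:
[in] almanac.drift n: 245
= 2134-04-07
[in] vault.etch p: /tokux c: gruli
= created
[in] vault.etch p: /fiz c: smutrus
= created
[in] vault.shunt s: /fiz d: /pigivi
= ok


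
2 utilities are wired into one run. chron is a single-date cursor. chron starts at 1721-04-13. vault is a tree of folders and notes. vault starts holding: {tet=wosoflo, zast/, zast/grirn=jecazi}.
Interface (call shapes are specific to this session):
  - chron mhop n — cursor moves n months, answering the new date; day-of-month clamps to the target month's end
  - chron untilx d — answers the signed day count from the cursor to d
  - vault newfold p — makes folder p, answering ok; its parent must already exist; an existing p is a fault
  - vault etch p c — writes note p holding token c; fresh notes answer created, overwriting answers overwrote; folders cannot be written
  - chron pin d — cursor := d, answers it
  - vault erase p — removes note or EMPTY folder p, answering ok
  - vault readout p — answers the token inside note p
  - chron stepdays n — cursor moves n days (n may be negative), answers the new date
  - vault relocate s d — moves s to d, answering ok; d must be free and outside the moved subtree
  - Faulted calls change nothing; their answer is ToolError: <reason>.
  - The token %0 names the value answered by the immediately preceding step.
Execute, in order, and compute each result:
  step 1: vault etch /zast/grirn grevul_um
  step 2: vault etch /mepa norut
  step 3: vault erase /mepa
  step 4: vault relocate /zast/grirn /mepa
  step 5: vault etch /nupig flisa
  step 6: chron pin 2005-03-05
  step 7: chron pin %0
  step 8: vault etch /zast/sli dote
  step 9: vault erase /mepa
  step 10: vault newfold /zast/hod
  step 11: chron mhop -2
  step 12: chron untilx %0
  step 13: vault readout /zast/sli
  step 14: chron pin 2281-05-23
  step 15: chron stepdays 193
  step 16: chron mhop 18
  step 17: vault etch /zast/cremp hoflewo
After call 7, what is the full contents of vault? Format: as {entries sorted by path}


-> vault etch(p=/zast/grirn, c=grevul_um)
<- overwrote
-> vault etch(p=/mepa, c=norut)
<- created
-> vault erase(p=/mepa)
<- ok
-> vault relocate(s=/zast/grirn, d=/mepa)
<- ok
-> vault etch(p=/nupig, c=flisa)
<- created
-> chron pin(d=2005-03-05)
<- 2005-03-05
-> chron pin(d=%0)
<- 2005-03-05
-> vault etch(p=/zast/sli, c=dote)
<- created
-> vault erase(p=/mepa)
<- ok
-> vault newfold(p=/zast/hod)
<- ok
-> chron mhop(n=-2)
<- 2005-01-05
-> chron untilx(d=%0)
<- 0
-> vault readout(p=/zast/sli)
<- dote
-> chron pin(d=2281-05-23)
<- 2281-05-23
-> chron stepdays(n=193)
<- 2281-12-02
-> chron mhop(n=18)
<- 2283-06-02
-> vault etch(p=/zast/cremp, c=hoflewo)
<- created

Answer: {mepa=grevul_um, nupig=flisa, tet=wosoflo, zast/}


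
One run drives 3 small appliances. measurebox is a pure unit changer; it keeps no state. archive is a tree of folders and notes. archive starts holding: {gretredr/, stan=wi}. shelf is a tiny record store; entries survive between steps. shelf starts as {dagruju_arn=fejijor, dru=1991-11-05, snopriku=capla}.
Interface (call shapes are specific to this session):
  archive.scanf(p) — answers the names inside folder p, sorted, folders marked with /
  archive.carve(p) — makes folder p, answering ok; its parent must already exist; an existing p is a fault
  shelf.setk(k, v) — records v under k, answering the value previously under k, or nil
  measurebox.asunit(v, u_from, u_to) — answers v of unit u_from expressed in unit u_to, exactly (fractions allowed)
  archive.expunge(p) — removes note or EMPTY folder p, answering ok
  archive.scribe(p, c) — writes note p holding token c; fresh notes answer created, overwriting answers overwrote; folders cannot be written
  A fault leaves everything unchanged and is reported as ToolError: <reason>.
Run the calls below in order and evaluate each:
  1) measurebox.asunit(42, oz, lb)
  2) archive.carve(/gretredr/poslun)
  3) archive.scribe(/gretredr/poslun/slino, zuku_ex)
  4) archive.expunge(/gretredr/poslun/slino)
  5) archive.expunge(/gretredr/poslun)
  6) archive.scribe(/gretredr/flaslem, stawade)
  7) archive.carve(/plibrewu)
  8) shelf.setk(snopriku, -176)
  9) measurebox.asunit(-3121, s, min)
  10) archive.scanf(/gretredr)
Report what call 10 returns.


Do: measurebox.asunit[v=42; u_from=oz; u_to=lb]
See: 21/8
Do: archive.carve[p=/gretredr/poslun]
See: ok
Do: archive.scribe[p=/gretredr/poslun/slino; c=zuku_ex]
See: created
Do: archive.expunge[p=/gretredr/poslun/slino]
See: ok
Do: archive.expunge[p=/gretredr/poslun]
See: ok
Do: archive.scribe[p=/gretredr/flaslem; c=stawade]
See: created
Do: archive.carve[p=/plibrewu]
See: ok
Do: shelf.setk[k=snopriku; v=-176]
See: capla
Do: measurebox.asunit[v=-3121; u_from=s; u_to=min]
See: -3121/60
Do: archive.scanf[p=/gretredr]
See: [flaslem]

Answer: [flaslem]


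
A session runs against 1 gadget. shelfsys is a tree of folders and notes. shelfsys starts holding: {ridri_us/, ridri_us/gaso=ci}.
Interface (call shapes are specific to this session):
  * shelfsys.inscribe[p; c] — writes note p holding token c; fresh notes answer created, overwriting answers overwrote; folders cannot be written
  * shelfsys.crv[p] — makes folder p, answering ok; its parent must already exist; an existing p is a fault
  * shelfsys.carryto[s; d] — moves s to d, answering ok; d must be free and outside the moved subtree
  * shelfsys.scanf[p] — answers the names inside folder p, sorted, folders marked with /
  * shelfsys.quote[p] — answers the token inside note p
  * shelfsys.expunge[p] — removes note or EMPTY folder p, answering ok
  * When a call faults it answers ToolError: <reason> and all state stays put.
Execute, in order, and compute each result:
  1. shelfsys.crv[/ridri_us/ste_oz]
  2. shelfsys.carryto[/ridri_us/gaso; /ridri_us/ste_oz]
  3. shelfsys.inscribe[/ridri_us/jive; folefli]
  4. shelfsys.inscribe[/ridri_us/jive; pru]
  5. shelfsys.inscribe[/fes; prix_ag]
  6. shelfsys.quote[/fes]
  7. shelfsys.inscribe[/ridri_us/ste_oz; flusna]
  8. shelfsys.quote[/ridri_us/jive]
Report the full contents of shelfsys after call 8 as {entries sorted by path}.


Answer: {fes=prix_ag, ridri_us/, ridri_us/gaso=ci, ridri_us/jive=pru, ridri_us/ste_oz/}

Derivation:
% crv p='/ridri_us/ste_oz'
:: ok
% carryto s='/ridri_us/gaso' d='/ridri_us/ste_oz'
:: ToolError: exists
% inscribe p='/ridri_us/jive' c='folefli'
:: created
% inscribe p='/ridri_us/jive' c='pru'
:: overwrote
% inscribe p='/fes' c='prix_ag'
:: created
% quote p='/fes'
:: prix_ag
% inscribe p='/ridri_us/ste_oz' c='flusna'
:: ToolError: is a directory
% quote p='/ridri_us/jive'
:: pru
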